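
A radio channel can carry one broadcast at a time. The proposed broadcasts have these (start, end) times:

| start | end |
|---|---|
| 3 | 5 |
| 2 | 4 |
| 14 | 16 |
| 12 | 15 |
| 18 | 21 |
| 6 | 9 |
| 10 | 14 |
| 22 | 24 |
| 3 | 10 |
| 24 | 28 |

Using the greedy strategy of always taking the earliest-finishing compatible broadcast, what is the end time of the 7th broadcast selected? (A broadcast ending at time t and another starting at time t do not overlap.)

By end time: (2,4), (3,5), (6,9), (3,10), (10,14), (12,15), (14,16), (18,21), (22,24), (24,28).
Pick (2,4); next start ≥ 4 → (6,9); next start ≥ 9 → (10,14); next start ≥ 14 → (14,16); next start ≥ 16 → (18,21); next start ≥ 21 → (22,24); next start ≥ 24 → (24,28).
Selected: (2,4) (6,9) (10,14) (14,16) (18,21) (22,24) (24,28)

28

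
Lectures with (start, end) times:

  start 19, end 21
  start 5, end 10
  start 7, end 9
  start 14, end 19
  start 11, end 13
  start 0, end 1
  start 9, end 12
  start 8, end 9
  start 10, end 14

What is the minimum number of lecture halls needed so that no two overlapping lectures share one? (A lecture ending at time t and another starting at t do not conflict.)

starts: [0, 5, 7, 8, 9, 10, 11, 14, 19]
ends:   [1, 9, 9, 10, 12, 13, 14, 19, 21]
s0→1 e1→0 s5→1 s7→2 s8→3  — peak 3.

3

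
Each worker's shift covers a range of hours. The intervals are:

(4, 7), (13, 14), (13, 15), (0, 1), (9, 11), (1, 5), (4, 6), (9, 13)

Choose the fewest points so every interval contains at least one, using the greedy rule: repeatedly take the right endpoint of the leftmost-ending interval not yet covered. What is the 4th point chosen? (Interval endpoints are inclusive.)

By right end: [0,1]  [1,5]  [4,6]  [4,7]  [9,11]  [9,13]  [13,14]  [13,15]
[0,1] uncovered → point at 1; [4,6] uncovered → point at 6; [9,11] uncovered → point at 11; [13,14] uncovered → point at 14.
Points: 1, 6, 11, 14 (4 total).

14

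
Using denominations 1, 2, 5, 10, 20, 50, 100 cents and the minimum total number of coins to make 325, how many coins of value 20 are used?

1

Use the largest denomination that fits, subtract, and repeat.
325 = 3×100 + 1×20 + 1×5
Count of 20: 1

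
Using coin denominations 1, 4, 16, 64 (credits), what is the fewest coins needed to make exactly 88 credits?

Greedy: take as many of the largest coin as possible, then repeat with the remainder.
88 − 1×64→24 − 1×16→8 − 2×4→0
Total coins = 1 + 1 + 2 = 4

4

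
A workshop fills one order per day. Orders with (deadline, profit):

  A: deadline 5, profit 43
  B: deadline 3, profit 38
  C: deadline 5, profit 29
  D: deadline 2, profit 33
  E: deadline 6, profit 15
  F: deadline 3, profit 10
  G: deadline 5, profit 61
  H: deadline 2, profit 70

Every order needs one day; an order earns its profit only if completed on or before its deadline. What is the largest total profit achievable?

Profit order: H=70 G=61 A=43 B=38 D=33 C=29 E=15 F=10
Assign: H→slot 2, G→slot 5, A→slot 4, B→slot 3, D→slot 1, C skipped, E→slot 6, F skipped.
Slots: [1:D] [2:H] [3:B] [4:A] [5:G] [6:E]
Profit = 33 + 70 + 38 + 43 + 61 + 15 = 260

260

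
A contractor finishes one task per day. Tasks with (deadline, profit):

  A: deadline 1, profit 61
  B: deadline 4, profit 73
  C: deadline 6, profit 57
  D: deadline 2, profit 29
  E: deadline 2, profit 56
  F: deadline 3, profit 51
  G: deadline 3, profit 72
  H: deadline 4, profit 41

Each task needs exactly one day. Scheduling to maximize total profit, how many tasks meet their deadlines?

By profit: B(d4,73), G(d3,72), A(d1,61), C(d6,57), E(d2,56), F(d3,51), H(d4,41), D(d2,29)
B→slot 4; G→slot 3; A→slot 1; C→slot 6; E→slot 2; F skipped; H skipped; D skipped.
5 of 8 scheduled.

5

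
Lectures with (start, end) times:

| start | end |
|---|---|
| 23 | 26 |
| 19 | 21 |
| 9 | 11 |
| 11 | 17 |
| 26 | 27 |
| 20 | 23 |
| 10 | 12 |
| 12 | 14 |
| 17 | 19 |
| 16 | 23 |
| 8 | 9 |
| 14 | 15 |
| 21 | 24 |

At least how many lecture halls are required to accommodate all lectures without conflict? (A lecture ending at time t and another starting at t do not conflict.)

The answer is the maximum number of intervals overlapping at any instant.
Events (time:±→running): 8:+→1 9:-→0 9:+→1 10:+→2 11:-→1 11:+→2 12:-→1 12:+→2 14:-→1 14:+→2 15:-→1 16:+→2 17:-→1 17:+→2 19:-→1 19:+→2 20:+→3 … peak 3.

3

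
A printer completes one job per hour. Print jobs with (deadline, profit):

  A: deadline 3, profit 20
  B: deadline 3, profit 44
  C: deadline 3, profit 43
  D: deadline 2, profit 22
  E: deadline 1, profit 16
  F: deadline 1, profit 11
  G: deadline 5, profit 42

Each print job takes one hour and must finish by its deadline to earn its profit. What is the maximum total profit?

Take jobs in profit order; each goes to the latest open slot no later than its deadline.
Profit order: B=44 C=43 G=42 D=22 A=20 E=16 F=11
Assign: B→slot 3, C→slot 2, G→slot 5, D→slot 1, A skipped, E skipped, F skipped.
Slots: [1:D] [2:C] [3:B] [5:G]
Profit = 22 + 43 + 44 + 42 = 151

151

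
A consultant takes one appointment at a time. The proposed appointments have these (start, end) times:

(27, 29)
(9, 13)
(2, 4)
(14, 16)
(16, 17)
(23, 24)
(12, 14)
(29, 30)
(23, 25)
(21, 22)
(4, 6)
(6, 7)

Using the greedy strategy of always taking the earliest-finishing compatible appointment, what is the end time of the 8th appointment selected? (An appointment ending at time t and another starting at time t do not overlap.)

Sort by end time and greedily take each interval whose start is ≥ the last chosen end.
Sorted by end: (2,4)  (4,6)  (6,7)  (9,13)  (12,14)  (14,16)  (16,17)  (21,22)  (23,24)  (23,25)  (27,29)  (29,30)
take (2,4); take (4,6); take (6,7); take (9,13); take (14,16); take (16,17); take (21,22); take (23,24); take (27,29); take (29,30).
Selected: (2,4) (4,6) (6,7) (9,13) (14,16) (16,17) (21,22) (23,24) (27,29) (29,30)

24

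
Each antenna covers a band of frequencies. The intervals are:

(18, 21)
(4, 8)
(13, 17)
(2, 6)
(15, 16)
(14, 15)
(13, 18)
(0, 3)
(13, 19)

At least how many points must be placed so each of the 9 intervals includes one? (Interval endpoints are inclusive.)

4

By right end: [0,3]  [2,6]  [4,8]  [14,15]  [15,16]  [13,17]  [13,18]  [13,19]  [18,21]
[0,3] uncovered → point at 3; [4,8] uncovered → point at 8; [14,15] uncovered → point at 15; [18,21] uncovered → point at 21.
Points: 3, 8, 15, 21 (4 total).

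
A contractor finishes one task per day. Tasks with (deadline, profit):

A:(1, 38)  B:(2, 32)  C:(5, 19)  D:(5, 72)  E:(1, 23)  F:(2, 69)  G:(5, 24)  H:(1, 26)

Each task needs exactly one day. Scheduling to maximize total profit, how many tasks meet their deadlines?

Take jobs in profit order; each goes to the latest open slot no later than its deadline.
By profit: D(d5,72), F(d2,69), A(d1,38), B(d2,32), H(d1,26), G(d5,24), E(d1,23), C(d5,19)
D→slot 5; F→slot 2; A→slot 1; B skipped; H skipped; G→slot 4; E skipped; C→slot 3.
5 of 8 scheduled.

5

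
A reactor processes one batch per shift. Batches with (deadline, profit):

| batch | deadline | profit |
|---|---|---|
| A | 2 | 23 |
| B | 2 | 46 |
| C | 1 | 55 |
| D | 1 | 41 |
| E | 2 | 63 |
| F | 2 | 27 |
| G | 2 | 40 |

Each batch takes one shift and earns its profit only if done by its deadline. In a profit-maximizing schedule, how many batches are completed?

Take jobs in profit order; each goes to the latest open slot no later than its deadline.
Profit order: E=63 C=55 B=46 D=41 G=40 F=27 A=23
Assign: E→slot 2, C→slot 1, B skipped, D skipped, G skipped, F skipped, A skipped.
Slots: [1:C] [2:E]
2 of 7 scheduled.

2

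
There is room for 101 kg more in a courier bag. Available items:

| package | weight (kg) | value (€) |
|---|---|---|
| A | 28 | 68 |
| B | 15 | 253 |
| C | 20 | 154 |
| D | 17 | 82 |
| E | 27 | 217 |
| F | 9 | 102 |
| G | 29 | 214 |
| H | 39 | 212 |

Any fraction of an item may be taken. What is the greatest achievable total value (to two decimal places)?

Order: B (253/15=16.87) > F (102/9=11.33) > E (217/27=8.04) > C (154/20=7.70) > G (214/29=7.38) > H (212/39=5.44) > D (82/17=4.82) > A (68/28=2.43)
Fill: take B (15 @ 253) → take F (9 @ 102) → take E (27 @ 217) → take C (20 @ 154) → take G (29 @ 214) → take 1/39 of H → 5.44; 101/101 used.
Total value = 945.44

945.44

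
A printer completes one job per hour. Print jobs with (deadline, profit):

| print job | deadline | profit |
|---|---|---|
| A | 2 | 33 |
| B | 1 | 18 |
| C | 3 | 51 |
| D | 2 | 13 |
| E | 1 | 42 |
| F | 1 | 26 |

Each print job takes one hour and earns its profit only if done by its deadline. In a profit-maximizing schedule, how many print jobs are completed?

3

Take jobs in profit order; each goes to the latest open slot no later than its deadline.
By profit: C(d3,51), E(d1,42), A(d2,33), F(d1,26), B(d1,18), D(d2,13)
C→slot 3; E→slot 1; A→slot 2; F skipped; B skipped; D skipped.
3 of 6 scheduled.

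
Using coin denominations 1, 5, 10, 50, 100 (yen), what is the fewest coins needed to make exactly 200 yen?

200 − 2×100→0
Total coins = 2 = 2

2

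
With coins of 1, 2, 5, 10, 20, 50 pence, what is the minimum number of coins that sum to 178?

178 = 3×50 + 1×20 + 1×5 + 1×2 + 1×1
Total coins = 3 + 1 + 1 + 1 + 1 = 7

7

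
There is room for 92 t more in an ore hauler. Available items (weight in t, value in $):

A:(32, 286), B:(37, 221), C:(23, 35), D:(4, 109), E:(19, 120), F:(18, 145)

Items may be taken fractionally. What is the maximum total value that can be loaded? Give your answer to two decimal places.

Ratios (sorted): D 27.25, A 8.94, F 8.06, E 6.32, B 5.97, C 1.52
take D (4 @ 109); take A (32 @ 286); take F (18 @ 145); take E (19 @ 120); take 19/37 of B → 113.49. Capacity used 92/92.
Total value = 773.49

773.49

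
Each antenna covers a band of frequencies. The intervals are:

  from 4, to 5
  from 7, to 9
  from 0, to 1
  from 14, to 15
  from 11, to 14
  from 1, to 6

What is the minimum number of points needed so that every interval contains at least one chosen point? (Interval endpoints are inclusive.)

4

Sorted: [0,1] [4,5] [1,6] [7,9] [11,14] [14,15]
{[0,1]} hit by 1; {[4,5],[1,6]} hit by 5; {[7,9]} hit by 9; {[11,14],[14,15]} hit by 14.
Points: 1, 5, 9, 14 (4 total).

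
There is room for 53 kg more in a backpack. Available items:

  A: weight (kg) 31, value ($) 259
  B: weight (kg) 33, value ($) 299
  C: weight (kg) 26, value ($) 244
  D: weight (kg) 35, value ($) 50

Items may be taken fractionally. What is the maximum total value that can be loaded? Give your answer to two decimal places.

488.64

Greedy by value/weight ratio, highest first.
Ratios (sorted): C 9.38, B 9.06, A 8.35, D 1.43
take C (26 @ 244); take 27/33 of B → 244.64. Capacity used 53/53.
Total value = 488.64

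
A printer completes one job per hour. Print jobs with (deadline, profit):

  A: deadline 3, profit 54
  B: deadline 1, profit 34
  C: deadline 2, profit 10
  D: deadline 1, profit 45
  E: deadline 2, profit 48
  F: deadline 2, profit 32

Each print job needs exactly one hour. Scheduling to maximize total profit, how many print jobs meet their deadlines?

Profit order: A=54 E=48 D=45 B=34 F=32 C=10
Assign: A→slot 3, E→slot 2, D→slot 1, B skipped, F skipped, C skipped.
Slots: [1:D] [2:E] [3:A]
3 of 6 scheduled.

3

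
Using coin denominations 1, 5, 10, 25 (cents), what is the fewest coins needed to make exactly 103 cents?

103 − 4×25→3 − 3×1→0
Total coins = 4 + 3 = 7

7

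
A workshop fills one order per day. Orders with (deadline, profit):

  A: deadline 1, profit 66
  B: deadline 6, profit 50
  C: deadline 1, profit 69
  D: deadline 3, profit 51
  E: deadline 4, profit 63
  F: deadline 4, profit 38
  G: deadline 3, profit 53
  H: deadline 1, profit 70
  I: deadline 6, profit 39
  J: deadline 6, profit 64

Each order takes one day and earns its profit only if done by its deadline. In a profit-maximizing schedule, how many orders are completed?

6

By profit: H(d1,70), C(d1,69), A(d1,66), J(d6,64), E(d4,63), G(d3,53), D(d3,51), B(d6,50), I(d6,39), F(d4,38)
H→slot 1; C skipped; A skipped; J→slot 6; E→slot 4; G→slot 3; D→slot 2; B→slot 5; I skipped; F skipped.
6 of 10 scheduled.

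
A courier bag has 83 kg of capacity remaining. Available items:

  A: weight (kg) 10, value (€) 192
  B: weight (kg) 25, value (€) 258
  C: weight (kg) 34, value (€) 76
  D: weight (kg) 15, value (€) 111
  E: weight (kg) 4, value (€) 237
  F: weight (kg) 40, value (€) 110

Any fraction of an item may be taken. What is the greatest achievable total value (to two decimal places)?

877.75

Greedy by value/weight ratio, highest first.
Ratios (sorted): E 59.25, A 19.20, B 10.32, D 7.40, F 2.75, C 2.24
take E (4 @ 237); take A (10 @ 192); take B (25 @ 258); take D (15 @ 111); take 29/40 of F → 79.75. Capacity used 83/83.
Total value = 877.75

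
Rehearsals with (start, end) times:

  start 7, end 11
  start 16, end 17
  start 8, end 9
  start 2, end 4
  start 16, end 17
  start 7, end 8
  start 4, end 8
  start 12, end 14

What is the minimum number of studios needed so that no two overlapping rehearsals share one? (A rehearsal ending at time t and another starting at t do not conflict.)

3

The answer is the maximum number of intervals overlapping at any instant.
starts: [2, 4, 7, 7, 8, 12, 16, 16]
ends:   [4, 8, 8, 9, 11, 14, 17, 17]
s2→1 e4→0 s4→1 s7→2 s7→3  — peak 3.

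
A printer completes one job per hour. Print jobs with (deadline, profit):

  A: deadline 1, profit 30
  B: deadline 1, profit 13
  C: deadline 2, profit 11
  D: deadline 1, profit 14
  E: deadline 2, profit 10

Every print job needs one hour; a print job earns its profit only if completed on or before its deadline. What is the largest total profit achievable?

41

Sort by profit descending; place each in the latest free slot ≤ its deadline.
Profit order: A=30 D=14 B=13 C=11 E=10
Assign: A→slot 1, D skipped, B skipped, C→slot 2, E skipped.
Slots: [1:A] [2:C]
Profit = 30 + 11 = 41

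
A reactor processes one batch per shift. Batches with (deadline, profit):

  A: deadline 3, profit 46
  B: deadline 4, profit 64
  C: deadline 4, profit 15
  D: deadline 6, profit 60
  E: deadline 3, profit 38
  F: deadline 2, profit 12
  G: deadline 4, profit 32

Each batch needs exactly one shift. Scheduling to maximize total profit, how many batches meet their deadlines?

5

By profit: B(d4,64), D(d6,60), A(d3,46), E(d3,38), G(d4,32), C(d4,15), F(d2,12)
B→slot 4; D→slot 6; A→slot 3; E→slot 2; G→slot 1; C skipped; F skipped.
5 of 7 scheduled.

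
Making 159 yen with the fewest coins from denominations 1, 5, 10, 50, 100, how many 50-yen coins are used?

Greedy: take as many of the largest coin as possible, then repeat with the remainder.
159 = 1×100 + 1×50 + 1×5 + 4×1
Count of 50: 1

1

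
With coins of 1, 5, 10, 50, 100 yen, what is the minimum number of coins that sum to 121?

4

Use the largest denomination that fits, subtract, and repeat.
121 − 1×100→21 − 2×10→1 − 1×1→0
Total coins = 1 + 2 + 1 = 4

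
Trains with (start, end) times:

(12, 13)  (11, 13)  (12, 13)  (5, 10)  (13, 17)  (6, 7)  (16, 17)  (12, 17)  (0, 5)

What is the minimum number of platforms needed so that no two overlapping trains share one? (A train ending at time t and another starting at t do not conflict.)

Count concurrent intervals with a sweep; the peak is the room count.
Events (time:±→running): 0:+→1 5:-→0 5:+→1 6:+→2 7:-→1 10:-→0 11:+→1 12:+→2 12:+→3 12:+→4 … peak 4.

4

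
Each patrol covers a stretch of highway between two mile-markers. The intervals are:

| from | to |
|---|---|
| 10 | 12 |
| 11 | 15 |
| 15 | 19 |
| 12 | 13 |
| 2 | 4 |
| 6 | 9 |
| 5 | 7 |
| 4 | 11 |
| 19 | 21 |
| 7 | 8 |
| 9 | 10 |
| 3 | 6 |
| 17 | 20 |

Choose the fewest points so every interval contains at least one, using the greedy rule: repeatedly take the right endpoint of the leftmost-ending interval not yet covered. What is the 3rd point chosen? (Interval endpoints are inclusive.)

Process intervals by earliest right end; each time one isn't hit yet, stab at its right endpoint.
By right end: [2,4]  [3,6]  [5,7]  [7,8]  [6,9]  [9,10]  [4,11]  [10,12]  [12,13]  [11,15]  [15,19]  [17,20]  [19,21]
[2,4] uncovered → point at 4; [5,7] uncovered → point at 7; [9,10] uncovered → point at 10; [12,13] uncovered → point at 13; [15,19] uncovered → point at 19.
Points: 4, 7, 10, 13, 19 (5 total).

10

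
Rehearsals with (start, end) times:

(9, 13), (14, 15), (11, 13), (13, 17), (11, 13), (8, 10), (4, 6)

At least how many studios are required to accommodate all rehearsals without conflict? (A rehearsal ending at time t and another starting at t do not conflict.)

3

Count concurrent intervals with a sweep; the peak is the room count.
Events (time:±→running): 4:+→1 6:-→0 8:+→1 9:+→2 10:-→1 11:+→2 11:+→3 … peak 3.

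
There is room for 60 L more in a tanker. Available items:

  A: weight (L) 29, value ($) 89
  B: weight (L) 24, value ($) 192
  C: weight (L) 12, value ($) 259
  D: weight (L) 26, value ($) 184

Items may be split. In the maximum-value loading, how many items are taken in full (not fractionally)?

Greedy by value/weight ratio, highest first.
Order: C (259/12=21.58) > B (192/24=8.00) > D (184/26=7.08) > A (89/29=3.07)
Fill: take C (12 @ 259) → take B (24 @ 192) → take 24/26 of D → 169.85; 60/60 used.
2 item(s) taken whole; one partial (take 24/26 of D).

2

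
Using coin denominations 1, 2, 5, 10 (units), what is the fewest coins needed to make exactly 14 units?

14 = 1×10 + 2×2
Total coins = 1 + 2 = 3

3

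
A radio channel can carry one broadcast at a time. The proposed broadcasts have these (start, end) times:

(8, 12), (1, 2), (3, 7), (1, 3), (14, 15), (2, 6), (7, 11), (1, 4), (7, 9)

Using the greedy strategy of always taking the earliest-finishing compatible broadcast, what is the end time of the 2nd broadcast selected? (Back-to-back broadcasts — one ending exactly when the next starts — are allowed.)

6

Sort by end time and greedily take each interval whose start is ≥ the last chosen end.
Sorted by end: (1,2)  (1,3)  (1,4)  (2,6)  (3,7)  (7,9)  (7,11)  (8,12)  (14,15)
take (1,2); take (2,6); skip (3,7); take (7,9); take (14,15).
Selected: (1,2) (2,6) (7,9) (14,15)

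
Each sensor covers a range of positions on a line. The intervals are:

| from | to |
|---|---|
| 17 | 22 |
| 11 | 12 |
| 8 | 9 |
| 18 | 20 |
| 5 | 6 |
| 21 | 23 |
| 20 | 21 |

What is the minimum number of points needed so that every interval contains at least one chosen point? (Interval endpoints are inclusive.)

5

Sort by right endpoint; whenever an interval is uncovered, place a point at its right end.
By right end: [5,6]  [8,9]  [11,12]  [18,20]  [20,21]  [17,22]  [21,23]
[5,6] uncovered → point at 6; [8,9] uncovered → point at 9; [11,12] uncovered → point at 12; [18,20] uncovered → point at 20; [21,23] uncovered → point at 23.
Points: 6, 9, 12, 20, 23 (5 total).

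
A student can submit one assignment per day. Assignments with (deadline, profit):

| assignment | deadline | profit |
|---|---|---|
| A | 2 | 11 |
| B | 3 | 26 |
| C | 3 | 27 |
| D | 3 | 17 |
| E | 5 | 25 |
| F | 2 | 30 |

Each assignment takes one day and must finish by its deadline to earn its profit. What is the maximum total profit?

Profit order: F=30 C=27 B=26 E=25 D=17 A=11
Assign: F→slot 2, C→slot 3, B→slot 1, E→slot 5, D skipped, A skipped.
Slots: [1:B] [2:F] [3:C] [5:E]
Profit = 26 + 30 + 27 + 25 = 108

108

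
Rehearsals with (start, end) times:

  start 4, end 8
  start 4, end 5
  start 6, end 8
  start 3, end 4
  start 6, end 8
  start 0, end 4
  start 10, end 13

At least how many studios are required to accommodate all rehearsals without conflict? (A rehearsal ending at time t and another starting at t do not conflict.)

starts: [0, 3, 4, 4, 6, 6, 10]
ends:   [4, 4, 5, 8, 8, 8, 13]
s0→1 s3→2 e4→1 e4→0 s4→1 s4→2 e5→1 s6→2 s6→3  — peak 3.

3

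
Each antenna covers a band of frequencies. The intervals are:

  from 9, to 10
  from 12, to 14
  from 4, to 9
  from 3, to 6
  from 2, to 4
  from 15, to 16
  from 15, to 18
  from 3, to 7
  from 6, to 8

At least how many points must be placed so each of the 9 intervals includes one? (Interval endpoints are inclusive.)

By right end: [2,4]  [3,6]  [3,7]  [6,8]  [4,9]  [9,10]  [12,14]  [15,16]  [15,18]
[2,4] uncovered → point at 4; [6,8] uncovered → point at 8; [9,10] uncovered → point at 10; [12,14] uncovered → point at 14; [15,16] uncovered → point at 16.
Points: 4, 8, 10, 14, 16 (5 total).

5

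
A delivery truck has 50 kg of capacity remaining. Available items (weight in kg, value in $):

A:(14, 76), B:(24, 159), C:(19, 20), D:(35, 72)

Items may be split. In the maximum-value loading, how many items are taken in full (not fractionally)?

2

Sort by value per unit weight and fill in that order.
Order: B (159/24=6.62) > A (76/14=5.43) > D (72/35=2.06) > C (20/19=1.05)
Fill: take B (24 @ 159) → take A (14 @ 76) → take 12/35 of D → 24.69; 50/50 used.
2 item(s) taken whole; one partial (take 12/35 of D).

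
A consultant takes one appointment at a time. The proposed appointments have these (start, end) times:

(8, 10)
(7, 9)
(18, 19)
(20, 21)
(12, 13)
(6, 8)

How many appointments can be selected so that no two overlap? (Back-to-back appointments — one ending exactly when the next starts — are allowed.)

5

Greedy by earliest finish: after sorting by end time, pick each interval compatible with the last pick.
Sorted by end: (6,8)  (7,9)  (8,10)  (12,13)  (18,19)  (20,21)
take (6,8); skip (7,9); take (8,10); take (12,13); take (18,19); take (20,21).
Selected 5 appointments.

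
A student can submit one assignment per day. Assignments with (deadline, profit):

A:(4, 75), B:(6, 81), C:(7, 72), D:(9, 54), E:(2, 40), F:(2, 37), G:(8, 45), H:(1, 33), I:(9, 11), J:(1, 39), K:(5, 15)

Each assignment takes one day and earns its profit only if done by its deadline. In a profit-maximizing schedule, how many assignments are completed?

9

Sort by profit descending; place each in the latest free slot ≤ its deadline.
Profit order: B=81 A=75 C=72 D=54 G=45 E=40 J=39 F=37 H=33 K=15 I=11
Assign: B→slot 6, A→slot 4, C→slot 7, D→slot 9, G→slot 8, E→slot 2, J→slot 1, F skipped, H skipped, K→slot 5, I→slot 3.
Slots: [1:J] [2:E] [3:I] [4:A] [5:K] [6:B] [7:C] [8:G] [9:D]
9 of 11 scheduled.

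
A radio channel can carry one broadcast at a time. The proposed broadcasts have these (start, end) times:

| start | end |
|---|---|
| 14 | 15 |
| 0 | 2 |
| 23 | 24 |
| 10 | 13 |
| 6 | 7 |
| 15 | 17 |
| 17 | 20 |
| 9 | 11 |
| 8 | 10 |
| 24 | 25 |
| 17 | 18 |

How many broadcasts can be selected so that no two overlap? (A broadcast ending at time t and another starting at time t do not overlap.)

Sort by end time and greedily take each interval whose start is ≥ the last chosen end.
Sorted by end: (0,2)  (6,7)  (8,10)  (9,11)  (10,13)  (14,15)  (15,17)  (17,18)  (17,20)  (23,24)  (24,25)
take (0,2); take (6,7); take (8,10); take (10,13); take (14,15); take (15,17); take (17,18); take (23,24); take (24,25).
Selected 9 broadcasts.

9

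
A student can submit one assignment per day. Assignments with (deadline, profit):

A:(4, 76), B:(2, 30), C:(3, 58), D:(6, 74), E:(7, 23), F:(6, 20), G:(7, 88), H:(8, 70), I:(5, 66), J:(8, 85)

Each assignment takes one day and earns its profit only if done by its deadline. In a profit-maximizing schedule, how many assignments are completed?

8

Take jobs in profit order; each goes to the latest open slot no later than its deadline.
By profit: G(d7,88), J(d8,85), A(d4,76), D(d6,74), H(d8,70), I(d5,66), C(d3,58), B(d2,30), E(d7,23), F(d6,20)
G→slot 7; J→slot 8; A→slot 4; D→slot 6; H→slot 5; I→slot 3; C→slot 2; B→slot 1; E skipped; F skipped.
8 of 10 scheduled.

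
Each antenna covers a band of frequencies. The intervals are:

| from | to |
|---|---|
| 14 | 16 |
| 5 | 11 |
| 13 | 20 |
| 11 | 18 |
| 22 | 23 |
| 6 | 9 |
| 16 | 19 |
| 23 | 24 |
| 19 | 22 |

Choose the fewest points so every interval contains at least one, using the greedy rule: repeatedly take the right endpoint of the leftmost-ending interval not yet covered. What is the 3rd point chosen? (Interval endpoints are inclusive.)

Sorted: [6,9] [5,11] [14,16] [11,18] [16,19] [13,20] [19,22] [22,23] [23,24]
{[6,9],[5,11]} hit by 9; {[14,16],[11,18],[16,19],[13,20]} hit by 16; {[19,22],[22,23]} hit by 22; {[23,24]} hit by 24.
Points: 9, 16, 22, 24 (4 total).

22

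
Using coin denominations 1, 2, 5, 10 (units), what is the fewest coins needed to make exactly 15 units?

2

Greedy: take as many of the largest coin as possible, then repeat with the remainder.
15 − 1×10→5 − 1×5→0
Total coins = 1 + 1 = 2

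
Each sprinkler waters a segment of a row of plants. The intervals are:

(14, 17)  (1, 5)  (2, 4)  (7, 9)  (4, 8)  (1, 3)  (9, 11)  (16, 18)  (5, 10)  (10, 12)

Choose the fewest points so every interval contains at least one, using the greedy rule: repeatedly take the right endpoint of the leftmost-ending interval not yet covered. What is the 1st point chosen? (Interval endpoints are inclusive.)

3

Process intervals by earliest right end; each time one isn't hit yet, stab at its right endpoint.
Sorted: [1,3] [2,4] [1,5] [4,8] [7,9] [5,10] [9,11] [10,12] [14,17] [16,18]
{[1,3],[2,4],[1,5]} hit by 3; {[4,8],[7,9],[5,10]} hit by 8; {[9,11],[10,12]} hit by 11; {[14,17],[16,18]} hit by 17.
Points: 3, 8, 11, 17 (4 total).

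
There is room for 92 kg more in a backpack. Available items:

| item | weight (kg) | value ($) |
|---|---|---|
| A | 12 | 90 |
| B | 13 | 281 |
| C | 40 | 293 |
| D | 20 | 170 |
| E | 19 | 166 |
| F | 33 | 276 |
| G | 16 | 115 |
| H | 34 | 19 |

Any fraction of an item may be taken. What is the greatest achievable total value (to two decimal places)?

Sort by value per unit weight and fill in that order.
Order: B (281/13=21.62) > E (166/19=8.74) > D (170/20=8.50) > F (276/33=8.36) > A (90/12=7.50) > C (293/40=7.33) > G (115/16=7.19) > H (19/34=0.56)
Fill: take B (13 @ 281) → take E (19 @ 166) → take D (20 @ 170) → take F (33 @ 276) → take 7/12 of A → 52.50; 92/92 used.
Total value = 945.50

945.50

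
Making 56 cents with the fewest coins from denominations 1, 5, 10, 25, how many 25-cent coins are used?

2

56 = 2×25 + 1×5 + 1×1
Count of 25: 2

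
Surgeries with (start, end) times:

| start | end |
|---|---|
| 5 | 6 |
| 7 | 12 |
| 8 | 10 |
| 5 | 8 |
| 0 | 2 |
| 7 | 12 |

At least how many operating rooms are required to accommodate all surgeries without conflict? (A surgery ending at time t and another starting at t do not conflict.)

3

Count concurrent intervals with a sweep; the peak is the room count.
starts: [0, 5, 5, 7, 7, 8]
ends:   [2, 6, 8, 10, 12, 12]
s0→1 e2→0 s5→1 s5→2 e6→1 s7→2 s7→3  — peak 3.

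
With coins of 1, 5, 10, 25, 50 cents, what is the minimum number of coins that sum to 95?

Greedy: take as many of the largest coin as possible, then repeat with the remainder.
95 = 1×50 + 1×25 + 2×10
Total coins = 1 + 1 + 2 = 4

4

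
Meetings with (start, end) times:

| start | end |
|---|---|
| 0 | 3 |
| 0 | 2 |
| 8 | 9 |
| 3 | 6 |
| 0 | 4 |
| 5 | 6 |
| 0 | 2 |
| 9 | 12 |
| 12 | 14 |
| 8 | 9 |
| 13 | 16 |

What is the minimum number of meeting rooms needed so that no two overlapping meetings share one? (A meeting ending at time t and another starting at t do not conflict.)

4

Events (time:±→running): 0:+→1 0:+→2 0:+→3 0:+→4 … peak 4.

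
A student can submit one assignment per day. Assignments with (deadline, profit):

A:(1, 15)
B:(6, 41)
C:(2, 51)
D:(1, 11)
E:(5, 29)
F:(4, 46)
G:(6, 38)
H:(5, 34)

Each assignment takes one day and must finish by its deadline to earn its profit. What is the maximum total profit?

239

By profit: C(d2,51), F(d4,46), B(d6,41), G(d6,38), H(d5,34), E(d5,29), A(d1,15), D(d1,11)
C→slot 2; F→slot 4; B→slot 6; G→slot 5; H→slot 3; E→slot 1; A skipped; D skipped.
Profit = 29 + 51 + 34 + 46 + 38 + 41 = 239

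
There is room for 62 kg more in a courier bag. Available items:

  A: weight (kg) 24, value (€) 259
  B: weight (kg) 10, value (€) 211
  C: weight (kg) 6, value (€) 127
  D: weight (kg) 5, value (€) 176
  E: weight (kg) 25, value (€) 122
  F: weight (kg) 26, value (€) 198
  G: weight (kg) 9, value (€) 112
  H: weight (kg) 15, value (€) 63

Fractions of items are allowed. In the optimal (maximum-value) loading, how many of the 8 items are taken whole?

Ratios (sorted): D 35.20, C 21.17, B 21.10, G 12.44, A 10.79, F 7.62, E 4.88, H 4.20
take D (5 @ 176); take C (6 @ 127); take B (10 @ 211); take G (9 @ 112); take A (24 @ 259); take 8/26 of F → 60.92. Capacity used 62/62.
5 item(s) taken whole; one partial (take 8/26 of F).

5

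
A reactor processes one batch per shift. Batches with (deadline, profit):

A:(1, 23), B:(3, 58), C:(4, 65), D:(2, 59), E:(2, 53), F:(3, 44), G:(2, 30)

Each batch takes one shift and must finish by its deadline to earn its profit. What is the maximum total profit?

235

Take jobs in profit order; each goes to the latest open slot no later than its deadline.
Profit order: C=65 D=59 B=58 E=53 F=44 G=30 A=23
Assign: C→slot 4, D→slot 2, B→slot 3, E→slot 1, F skipped, G skipped, A skipped.
Slots: [1:E] [2:D] [3:B] [4:C]
Profit = 53 + 59 + 58 + 65 = 235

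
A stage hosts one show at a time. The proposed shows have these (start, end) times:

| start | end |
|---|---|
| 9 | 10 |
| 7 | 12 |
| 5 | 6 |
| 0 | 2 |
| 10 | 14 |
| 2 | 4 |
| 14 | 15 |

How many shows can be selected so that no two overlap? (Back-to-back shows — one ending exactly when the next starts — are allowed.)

6

Sorted by end: (0,2)  (2,4)  (5,6)  (9,10)  (7,12)  (10,14)  (14,15)
take (0,2); take (2,4); take (5,6); take (9,10); skip (7,12); take (10,14); take (14,15).
Selected 6 shows.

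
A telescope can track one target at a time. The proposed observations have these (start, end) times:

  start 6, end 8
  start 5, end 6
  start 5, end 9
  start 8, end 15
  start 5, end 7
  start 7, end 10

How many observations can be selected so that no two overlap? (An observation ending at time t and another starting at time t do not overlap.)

Order by finish time; keep every interval that doesn't clash with the previous kept one.
Sorted by end: (5,6)  (5,7)  (6,8)  (5,9)  (7,10)  (8,15)
take (5,6); take (6,8); skip (5,9); take (8,15).
Selected 3 observations.

3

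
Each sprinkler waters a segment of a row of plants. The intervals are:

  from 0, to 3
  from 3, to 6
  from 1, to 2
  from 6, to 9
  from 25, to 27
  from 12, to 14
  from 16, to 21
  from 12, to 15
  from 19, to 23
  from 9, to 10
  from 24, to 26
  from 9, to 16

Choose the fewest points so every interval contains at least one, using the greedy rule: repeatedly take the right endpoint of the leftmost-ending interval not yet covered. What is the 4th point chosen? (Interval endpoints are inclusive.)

Sorted: [1,2] [0,3] [3,6] [6,9] [9,10] [12,14] [12,15] [9,16] [16,21] [19,23] [24,26] [25,27]
{[1,2],[0,3]} hit by 2; {[3,6],[6,9]} hit by 6; {[9,10]} hit by 10; {[12,14],[12,15],[9,16]} hit by 14; {[16,21],[19,23]} hit by 21; {[24,26],[25,27]} hit by 26.
Points: 2, 6, 10, 14, 21, 26 (6 total).

14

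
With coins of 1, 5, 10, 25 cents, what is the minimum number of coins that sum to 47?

47 − 1×25→22 − 2×10→2 − 2×1→0
Total coins = 1 + 2 + 2 = 5

5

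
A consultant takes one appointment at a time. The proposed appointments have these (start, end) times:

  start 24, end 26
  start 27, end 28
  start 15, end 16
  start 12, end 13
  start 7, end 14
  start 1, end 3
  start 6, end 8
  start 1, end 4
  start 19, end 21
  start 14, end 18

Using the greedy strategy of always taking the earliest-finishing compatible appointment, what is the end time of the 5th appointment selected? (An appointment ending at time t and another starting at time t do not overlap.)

21

Sorted by end: (1,3)  (1,4)  (6,8)  (12,13)  (7,14)  (15,16)  (14,18)  (19,21)  (24,26)  (27,28)
take (1,3); take (6,8); take (12,13); skip (7,14); take (15,16); take (19,21); take (24,26); take (27,28).
Selected: (1,3) (6,8) (12,13) (15,16) (19,21) (24,26) (27,28)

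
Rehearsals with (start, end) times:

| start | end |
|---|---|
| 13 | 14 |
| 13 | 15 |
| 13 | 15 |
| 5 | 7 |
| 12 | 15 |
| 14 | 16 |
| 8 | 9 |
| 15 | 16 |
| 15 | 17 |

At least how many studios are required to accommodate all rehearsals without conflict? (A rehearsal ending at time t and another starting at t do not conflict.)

Events (time:±→running): 5:+→1 7:-→0 8:+→1 9:-→0 12:+→1 13:+→2 13:+→3 13:+→4 … peak 4.

4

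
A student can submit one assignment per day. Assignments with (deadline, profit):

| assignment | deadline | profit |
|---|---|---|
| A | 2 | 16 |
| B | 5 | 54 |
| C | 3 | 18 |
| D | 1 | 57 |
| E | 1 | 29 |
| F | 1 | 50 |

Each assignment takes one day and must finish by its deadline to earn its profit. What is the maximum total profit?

145

Sort by profit descending; place each in the latest free slot ≤ its deadline.
By profit: D(d1,57), B(d5,54), F(d1,50), E(d1,29), C(d3,18), A(d2,16)
D→slot 1; B→slot 5; F skipped; E skipped; C→slot 3; A→slot 2.
Profit = 57 + 16 + 18 + 54 = 145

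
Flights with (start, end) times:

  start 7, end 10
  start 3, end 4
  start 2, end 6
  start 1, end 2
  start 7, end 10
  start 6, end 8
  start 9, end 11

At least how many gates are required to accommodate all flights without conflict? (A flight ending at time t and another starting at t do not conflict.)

3

Count concurrent intervals with a sweep; the peak is the room count.
Events (time:±→running): 1:+→1 2:-→0 2:+→1 3:+→2 4:-→1 6:-→0 6:+→1 7:+→2 7:+→3 … peak 3.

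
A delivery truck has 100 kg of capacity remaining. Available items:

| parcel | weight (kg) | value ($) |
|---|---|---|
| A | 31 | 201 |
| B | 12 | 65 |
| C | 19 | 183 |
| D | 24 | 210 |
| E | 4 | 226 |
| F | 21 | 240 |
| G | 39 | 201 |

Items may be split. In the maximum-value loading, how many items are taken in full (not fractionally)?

5

Ratios (sorted): E 56.50, F 11.43, C 9.63, D 8.75, A 6.48, B 5.42, G 5.15
take E (4 @ 226); take F (21 @ 240); take C (19 @ 183); take D (24 @ 210); take A (31 @ 201); take 1/12 of B → 5.42. Capacity used 100/100.
5 item(s) taken whole; one partial (take 1/12 of B).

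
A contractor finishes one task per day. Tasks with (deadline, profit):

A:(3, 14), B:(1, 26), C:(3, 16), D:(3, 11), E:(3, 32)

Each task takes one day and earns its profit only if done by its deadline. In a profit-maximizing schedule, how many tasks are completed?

Take jobs in profit order; each goes to the latest open slot no later than its deadline.
By profit: E(d3,32), B(d1,26), C(d3,16), A(d3,14), D(d3,11)
E→slot 3; B→slot 1; C→slot 2; A skipped; D skipped.
3 of 5 scheduled.

3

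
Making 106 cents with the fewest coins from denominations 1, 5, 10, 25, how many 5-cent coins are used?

Greedy: take as many of the largest coin as possible, then repeat with the remainder.
106 = 4×25 + 1×5 + 1×1
Count of 5: 1

1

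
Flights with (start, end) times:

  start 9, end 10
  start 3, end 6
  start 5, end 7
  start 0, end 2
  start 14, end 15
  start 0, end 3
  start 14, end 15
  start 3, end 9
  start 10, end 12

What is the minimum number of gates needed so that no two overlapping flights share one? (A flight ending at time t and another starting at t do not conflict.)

starts: [0, 0, 3, 3, 5, 9, 10, 14, 14]
ends:   [2, 3, 6, 7, 9, 10, 12, 15, 15]
s0→1 s0→2 e2→1 e3→0 s3→1 s3→2 s5→3  — peak 3.

3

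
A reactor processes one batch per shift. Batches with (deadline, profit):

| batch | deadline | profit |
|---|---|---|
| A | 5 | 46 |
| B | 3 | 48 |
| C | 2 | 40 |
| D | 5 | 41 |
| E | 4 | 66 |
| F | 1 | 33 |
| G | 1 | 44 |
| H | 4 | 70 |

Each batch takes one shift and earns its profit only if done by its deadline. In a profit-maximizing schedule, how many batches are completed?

By profit: H(d4,70), E(d4,66), B(d3,48), A(d5,46), G(d1,44), D(d5,41), C(d2,40), F(d1,33)
H→slot 4; E→slot 3; B→slot 2; A→slot 5; G→slot 1; D skipped; C skipped; F skipped.
5 of 8 scheduled.

5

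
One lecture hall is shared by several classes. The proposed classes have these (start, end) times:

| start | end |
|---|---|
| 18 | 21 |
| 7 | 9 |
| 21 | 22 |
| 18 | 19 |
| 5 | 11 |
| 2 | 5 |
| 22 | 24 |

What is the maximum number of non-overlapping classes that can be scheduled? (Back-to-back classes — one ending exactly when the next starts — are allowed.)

5

Sort by end time and greedily take each interval whose start is ≥ the last chosen end.
By end time: (2,5), (7,9), (5,11), (18,19), (18,21), (21,22), (22,24).
Pick (2,5); next start ≥ 5 → (7,9); next start ≥ 9 → (18,19); next start ≥ 19 → (21,22); next start ≥ 22 → (22,24).
Selected 5 classes.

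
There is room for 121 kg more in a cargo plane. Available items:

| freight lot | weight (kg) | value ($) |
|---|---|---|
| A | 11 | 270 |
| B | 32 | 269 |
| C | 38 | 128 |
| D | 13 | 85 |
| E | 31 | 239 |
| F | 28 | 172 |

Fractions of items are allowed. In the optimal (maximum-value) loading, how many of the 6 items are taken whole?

5

Order: A (270/11=24.55) > B (269/32=8.41) > E (239/31=7.71) > D (85/13=6.54) > F (172/28=6.14) > C (128/38=3.37)
Fill: take A (11 @ 270) → take B (32 @ 269) → take E (31 @ 239) → take D (13 @ 85) → take F (28 @ 172) → take 6/38 of C → 20.21; 121/121 used.
5 item(s) taken whole; one partial (take 6/38 of C).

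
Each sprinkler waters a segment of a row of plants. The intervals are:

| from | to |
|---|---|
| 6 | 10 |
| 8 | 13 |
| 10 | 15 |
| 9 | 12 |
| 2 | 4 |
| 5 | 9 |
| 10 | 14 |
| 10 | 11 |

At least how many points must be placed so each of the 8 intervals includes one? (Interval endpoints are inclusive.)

3

By right end: [2,4]  [5,9]  [6,10]  [10,11]  [9,12]  [8,13]  [10,14]  [10,15]
[2,4] uncovered → point at 4; [5,9] uncovered → point at 9; [10,11] uncovered → point at 11.
Points: 4, 9, 11 (3 total).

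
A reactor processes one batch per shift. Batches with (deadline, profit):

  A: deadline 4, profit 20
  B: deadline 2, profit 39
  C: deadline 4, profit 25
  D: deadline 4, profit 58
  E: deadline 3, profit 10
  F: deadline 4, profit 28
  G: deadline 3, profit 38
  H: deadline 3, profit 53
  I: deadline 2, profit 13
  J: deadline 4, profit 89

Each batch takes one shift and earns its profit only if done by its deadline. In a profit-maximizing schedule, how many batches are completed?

By profit: J(d4,89), D(d4,58), H(d3,53), B(d2,39), G(d3,38), F(d4,28), C(d4,25), A(d4,20), I(d2,13), E(d3,10)
J→slot 4; D→slot 3; H→slot 2; B→slot 1; G skipped; F skipped; C skipped; A skipped; I skipped; E skipped.
4 of 10 scheduled.

4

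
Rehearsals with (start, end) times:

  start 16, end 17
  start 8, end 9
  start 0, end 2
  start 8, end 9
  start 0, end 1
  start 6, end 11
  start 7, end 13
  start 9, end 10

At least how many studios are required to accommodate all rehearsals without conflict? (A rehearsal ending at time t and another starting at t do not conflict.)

4

Count concurrent intervals with a sweep; the peak is the room count.
Events (time:±→running): 0:+→1 0:+→2 1:-→1 2:-→0 6:+→1 7:+→2 8:+→3 8:+→4 … peak 4.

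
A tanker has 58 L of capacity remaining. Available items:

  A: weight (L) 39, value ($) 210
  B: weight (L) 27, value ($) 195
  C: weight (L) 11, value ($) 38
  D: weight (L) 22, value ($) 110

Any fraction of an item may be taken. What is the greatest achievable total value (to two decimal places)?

361.92

Order: B (195/27=7.22) > A (210/39=5.38) > D (110/22=5.00) > C (38/11=3.45)
Fill: take B (27 @ 195) → take 31/39 of A → 166.92; 58/58 used.
Total value = 361.92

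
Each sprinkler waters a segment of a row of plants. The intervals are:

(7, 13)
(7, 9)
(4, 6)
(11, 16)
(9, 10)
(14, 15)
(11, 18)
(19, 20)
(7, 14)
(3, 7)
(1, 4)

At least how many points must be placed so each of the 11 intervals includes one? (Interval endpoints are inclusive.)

Sorted: [1,4] [4,6] [3,7] [7,9] [9,10] [7,13] [7,14] [14,15] [11,16] [11,18] [19,20]
{[1,4],[4,6],[3,7]} hit by 4; {[7,9],[9,10],[7,13],[7,14]} hit by 9; {[14,15],[11,16],[11,18]} hit by 15; {[19,20]} hit by 20.
Points: 4, 9, 15, 20 (4 total).

4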